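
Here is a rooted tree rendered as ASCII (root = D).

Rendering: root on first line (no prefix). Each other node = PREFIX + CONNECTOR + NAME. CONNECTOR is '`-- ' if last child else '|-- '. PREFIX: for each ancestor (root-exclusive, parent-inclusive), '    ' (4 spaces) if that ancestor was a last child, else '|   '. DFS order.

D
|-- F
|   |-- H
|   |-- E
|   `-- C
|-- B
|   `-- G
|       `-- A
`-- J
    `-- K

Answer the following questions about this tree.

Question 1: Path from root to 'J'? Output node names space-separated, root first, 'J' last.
Answer: D J

Derivation:
Walk down from root: D -> J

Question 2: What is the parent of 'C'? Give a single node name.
Answer: F

Derivation:
Scan adjacency: C appears as child of F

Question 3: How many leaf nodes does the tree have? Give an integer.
Leaves (nodes with no children): A, C, E, H, K

Answer: 5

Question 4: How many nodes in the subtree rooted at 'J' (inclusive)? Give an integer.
Subtree rooted at J contains: J, K
Count = 2

Answer: 2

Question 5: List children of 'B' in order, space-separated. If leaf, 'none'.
Answer: G

Derivation:
Node B's children (from adjacency): G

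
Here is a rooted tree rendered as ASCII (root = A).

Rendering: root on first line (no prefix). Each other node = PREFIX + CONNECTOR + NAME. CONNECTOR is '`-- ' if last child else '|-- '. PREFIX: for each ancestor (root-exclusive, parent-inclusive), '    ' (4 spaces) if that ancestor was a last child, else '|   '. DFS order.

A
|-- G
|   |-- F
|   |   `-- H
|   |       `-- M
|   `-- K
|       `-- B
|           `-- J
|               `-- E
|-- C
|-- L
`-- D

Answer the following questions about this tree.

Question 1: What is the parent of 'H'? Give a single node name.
Scan adjacency: H appears as child of F

Answer: F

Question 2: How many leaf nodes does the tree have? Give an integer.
Leaves (nodes with no children): C, D, E, L, M

Answer: 5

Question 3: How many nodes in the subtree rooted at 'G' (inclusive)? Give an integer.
Subtree rooted at G contains: B, E, F, G, H, J, K, M
Count = 8

Answer: 8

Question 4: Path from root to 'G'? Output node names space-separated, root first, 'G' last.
Answer: A G

Derivation:
Walk down from root: A -> G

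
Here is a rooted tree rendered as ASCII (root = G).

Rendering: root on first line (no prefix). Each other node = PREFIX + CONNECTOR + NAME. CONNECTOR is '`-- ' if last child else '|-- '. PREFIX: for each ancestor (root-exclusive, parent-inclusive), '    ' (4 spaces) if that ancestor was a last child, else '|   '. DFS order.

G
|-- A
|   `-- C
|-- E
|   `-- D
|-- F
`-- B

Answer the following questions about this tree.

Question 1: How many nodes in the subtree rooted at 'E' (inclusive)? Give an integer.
Subtree rooted at E contains: D, E
Count = 2

Answer: 2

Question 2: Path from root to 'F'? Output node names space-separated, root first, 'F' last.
Answer: G F

Derivation:
Walk down from root: G -> F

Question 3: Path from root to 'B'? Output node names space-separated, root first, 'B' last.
Answer: G B

Derivation:
Walk down from root: G -> B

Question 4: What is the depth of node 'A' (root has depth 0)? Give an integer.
Answer: 1

Derivation:
Path from root to A: G -> A
Depth = number of edges = 1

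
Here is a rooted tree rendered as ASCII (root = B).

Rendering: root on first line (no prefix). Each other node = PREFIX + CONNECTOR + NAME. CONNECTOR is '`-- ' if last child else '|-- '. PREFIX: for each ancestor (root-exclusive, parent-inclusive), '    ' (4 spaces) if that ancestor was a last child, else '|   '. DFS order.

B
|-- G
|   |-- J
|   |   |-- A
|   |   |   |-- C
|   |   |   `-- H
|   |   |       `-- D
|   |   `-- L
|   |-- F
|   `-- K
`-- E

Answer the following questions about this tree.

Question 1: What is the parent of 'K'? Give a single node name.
Scan adjacency: K appears as child of G

Answer: G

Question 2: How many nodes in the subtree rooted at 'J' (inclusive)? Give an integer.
Answer: 6

Derivation:
Subtree rooted at J contains: A, C, D, H, J, L
Count = 6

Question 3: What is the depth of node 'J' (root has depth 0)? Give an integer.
Answer: 2

Derivation:
Path from root to J: B -> G -> J
Depth = number of edges = 2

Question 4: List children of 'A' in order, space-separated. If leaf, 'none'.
Answer: C H

Derivation:
Node A's children (from adjacency): C, H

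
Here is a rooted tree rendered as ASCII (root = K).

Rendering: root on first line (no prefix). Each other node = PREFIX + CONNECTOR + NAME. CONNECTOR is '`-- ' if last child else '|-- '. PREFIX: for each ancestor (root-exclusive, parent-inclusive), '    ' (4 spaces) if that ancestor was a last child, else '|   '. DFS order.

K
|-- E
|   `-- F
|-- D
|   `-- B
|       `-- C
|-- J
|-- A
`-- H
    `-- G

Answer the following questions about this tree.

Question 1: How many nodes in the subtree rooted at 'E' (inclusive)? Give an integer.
Subtree rooted at E contains: E, F
Count = 2

Answer: 2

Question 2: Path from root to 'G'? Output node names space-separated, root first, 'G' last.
Answer: K H G

Derivation:
Walk down from root: K -> H -> G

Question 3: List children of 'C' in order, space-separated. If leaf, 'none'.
Node C's children (from adjacency): (leaf)

Answer: none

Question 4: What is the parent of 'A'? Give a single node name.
Scan adjacency: A appears as child of K

Answer: K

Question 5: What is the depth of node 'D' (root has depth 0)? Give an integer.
Answer: 1

Derivation:
Path from root to D: K -> D
Depth = number of edges = 1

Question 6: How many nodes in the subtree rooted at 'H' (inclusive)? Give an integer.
Subtree rooted at H contains: G, H
Count = 2

Answer: 2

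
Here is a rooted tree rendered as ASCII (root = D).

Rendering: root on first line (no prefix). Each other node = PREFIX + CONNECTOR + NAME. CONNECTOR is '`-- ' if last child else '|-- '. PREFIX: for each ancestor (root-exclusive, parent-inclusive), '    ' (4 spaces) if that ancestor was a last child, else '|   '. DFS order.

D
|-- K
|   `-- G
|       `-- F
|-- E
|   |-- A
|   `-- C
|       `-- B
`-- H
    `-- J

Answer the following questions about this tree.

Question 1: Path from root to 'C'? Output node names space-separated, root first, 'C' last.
Answer: D E C

Derivation:
Walk down from root: D -> E -> C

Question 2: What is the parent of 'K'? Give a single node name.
Scan adjacency: K appears as child of D

Answer: D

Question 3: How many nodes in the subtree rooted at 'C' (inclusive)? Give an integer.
Subtree rooted at C contains: B, C
Count = 2

Answer: 2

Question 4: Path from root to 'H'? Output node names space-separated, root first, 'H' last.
Answer: D H

Derivation:
Walk down from root: D -> H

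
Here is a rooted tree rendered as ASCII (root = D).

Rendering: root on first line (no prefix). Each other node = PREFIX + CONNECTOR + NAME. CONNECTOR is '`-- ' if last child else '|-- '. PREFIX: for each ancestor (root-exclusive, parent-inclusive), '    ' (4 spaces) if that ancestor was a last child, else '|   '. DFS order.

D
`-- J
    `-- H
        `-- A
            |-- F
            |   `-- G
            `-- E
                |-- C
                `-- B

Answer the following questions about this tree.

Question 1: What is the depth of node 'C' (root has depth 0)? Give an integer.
Path from root to C: D -> J -> H -> A -> E -> C
Depth = number of edges = 5

Answer: 5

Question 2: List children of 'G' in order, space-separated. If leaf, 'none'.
Node G's children (from adjacency): (leaf)

Answer: none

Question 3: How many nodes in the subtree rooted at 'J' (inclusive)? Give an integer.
Subtree rooted at J contains: A, B, C, E, F, G, H, J
Count = 8

Answer: 8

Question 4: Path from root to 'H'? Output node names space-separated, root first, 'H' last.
Walk down from root: D -> J -> H

Answer: D J H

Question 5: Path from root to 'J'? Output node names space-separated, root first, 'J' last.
Walk down from root: D -> J

Answer: D J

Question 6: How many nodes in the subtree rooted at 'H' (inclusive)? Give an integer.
Answer: 7

Derivation:
Subtree rooted at H contains: A, B, C, E, F, G, H
Count = 7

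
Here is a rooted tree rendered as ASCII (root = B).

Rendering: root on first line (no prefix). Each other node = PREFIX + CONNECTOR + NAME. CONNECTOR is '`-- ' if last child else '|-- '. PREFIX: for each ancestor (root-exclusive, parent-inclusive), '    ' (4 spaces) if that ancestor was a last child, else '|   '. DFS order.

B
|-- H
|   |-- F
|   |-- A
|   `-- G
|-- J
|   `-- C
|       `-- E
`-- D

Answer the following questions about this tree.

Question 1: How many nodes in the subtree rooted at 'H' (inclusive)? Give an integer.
Answer: 4

Derivation:
Subtree rooted at H contains: A, F, G, H
Count = 4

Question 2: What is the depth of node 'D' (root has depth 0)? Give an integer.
Path from root to D: B -> D
Depth = number of edges = 1

Answer: 1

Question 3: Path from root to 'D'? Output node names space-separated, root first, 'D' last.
Answer: B D

Derivation:
Walk down from root: B -> D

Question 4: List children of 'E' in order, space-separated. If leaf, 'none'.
Answer: none

Derivation:
Node E's children (from adjacency): (leaf)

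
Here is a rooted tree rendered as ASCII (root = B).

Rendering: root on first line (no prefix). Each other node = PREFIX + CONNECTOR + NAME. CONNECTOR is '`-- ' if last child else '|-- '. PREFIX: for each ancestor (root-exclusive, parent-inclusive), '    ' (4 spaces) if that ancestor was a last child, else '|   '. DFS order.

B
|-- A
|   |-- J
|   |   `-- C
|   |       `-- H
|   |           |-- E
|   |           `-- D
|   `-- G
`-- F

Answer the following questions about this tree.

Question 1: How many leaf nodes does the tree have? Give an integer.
Answer: 4

Derivation:
Leaves (nodes with no children): D, E, F, G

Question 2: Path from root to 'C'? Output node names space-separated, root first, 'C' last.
Walk down from root: B -> A -> J -> C

Answer: B A J C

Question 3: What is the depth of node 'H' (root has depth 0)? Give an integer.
Path from root to H: B -> A -> J -> C -> H
Depth = number of edges = 4

Answer: 4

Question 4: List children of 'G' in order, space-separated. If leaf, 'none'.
Answer: none

Derivation:
Node G's children (from adjacency): (leaf)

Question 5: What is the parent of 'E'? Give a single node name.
Answer: H

Derivation:
Scan adjacency: E appears as child of H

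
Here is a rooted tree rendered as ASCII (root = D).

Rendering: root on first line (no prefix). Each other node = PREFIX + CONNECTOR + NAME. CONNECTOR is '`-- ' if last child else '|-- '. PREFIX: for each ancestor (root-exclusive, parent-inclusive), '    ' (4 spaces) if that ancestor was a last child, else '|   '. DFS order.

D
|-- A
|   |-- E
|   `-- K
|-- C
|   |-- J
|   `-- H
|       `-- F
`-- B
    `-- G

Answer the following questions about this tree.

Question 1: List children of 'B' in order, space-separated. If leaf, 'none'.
Node B's children (from adjacency): G

Answer: G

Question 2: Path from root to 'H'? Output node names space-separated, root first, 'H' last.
Answer: D C H

Derivation:
Walk down from root: D -> C -> H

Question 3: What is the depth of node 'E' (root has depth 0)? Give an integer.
Answer: 2

Derivation:
Path from root to E: D -> A -> E
Depth = number of edges = 2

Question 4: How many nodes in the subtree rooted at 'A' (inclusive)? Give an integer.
Answer: 3

Derivation:
Subtree rooted at A contains: A, E, K
Count = 3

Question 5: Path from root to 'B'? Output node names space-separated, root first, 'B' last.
Answer: D B

Derivation:
Walk down from root: D -> B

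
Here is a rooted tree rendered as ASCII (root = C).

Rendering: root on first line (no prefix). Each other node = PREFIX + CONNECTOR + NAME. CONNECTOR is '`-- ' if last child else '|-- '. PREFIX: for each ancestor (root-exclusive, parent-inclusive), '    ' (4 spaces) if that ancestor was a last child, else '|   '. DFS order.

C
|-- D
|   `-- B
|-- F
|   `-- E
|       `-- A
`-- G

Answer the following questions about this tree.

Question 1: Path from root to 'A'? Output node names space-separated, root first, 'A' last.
Walk down from root: C -> F -> E -> A

Answer: C F E A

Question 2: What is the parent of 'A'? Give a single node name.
Scan adjacency: A appears as child of E

Answer: E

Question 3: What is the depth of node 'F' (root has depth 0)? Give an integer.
Answer: 1

Derivation:
Path from root to F: C -> F
Depth = number of edges = 1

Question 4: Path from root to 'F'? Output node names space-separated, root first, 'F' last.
Walk down from root: C -> F

Answer: C F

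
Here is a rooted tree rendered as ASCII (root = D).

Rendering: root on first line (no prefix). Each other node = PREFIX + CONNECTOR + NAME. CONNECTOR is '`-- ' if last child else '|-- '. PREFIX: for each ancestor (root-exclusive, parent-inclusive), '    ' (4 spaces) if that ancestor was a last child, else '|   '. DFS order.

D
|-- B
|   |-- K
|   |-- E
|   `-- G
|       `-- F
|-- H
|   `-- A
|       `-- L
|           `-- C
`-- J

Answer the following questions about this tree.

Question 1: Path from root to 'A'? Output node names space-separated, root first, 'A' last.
Walk down from root: D -> H -> A

Answer: D H A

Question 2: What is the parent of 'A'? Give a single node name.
Scan adjacency: A appears as child of H

Answer: H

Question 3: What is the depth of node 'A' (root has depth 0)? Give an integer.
Path from root to A: D -> H -> A
Depth = number of edges = 2

Answer: 2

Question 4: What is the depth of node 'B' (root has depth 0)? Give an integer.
Answer: 1

Derivation:
Path from root to B: D -> B
Depth = number of edges = 1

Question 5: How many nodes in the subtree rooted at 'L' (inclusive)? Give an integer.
Answer: 2

Derivation:
Subtree rooted at L contains: C, L
Count = 2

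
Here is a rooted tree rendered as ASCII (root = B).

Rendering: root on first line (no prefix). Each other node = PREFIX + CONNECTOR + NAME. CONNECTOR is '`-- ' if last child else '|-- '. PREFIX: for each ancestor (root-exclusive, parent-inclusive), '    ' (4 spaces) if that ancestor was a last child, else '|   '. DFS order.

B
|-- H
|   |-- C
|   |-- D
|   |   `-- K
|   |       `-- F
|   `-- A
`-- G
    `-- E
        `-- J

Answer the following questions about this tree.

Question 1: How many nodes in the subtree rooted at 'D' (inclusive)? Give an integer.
Answer: 3

Derivation:
Subtree rooted at D contains: D, F, K
Count = 3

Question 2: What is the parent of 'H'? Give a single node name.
Scan adjacency: H appears as child of B

Answer: B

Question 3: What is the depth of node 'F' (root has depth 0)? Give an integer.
Answer: 4

Derivation:
Path from root to F: B -> H -> D -> K -> F
Depth = number of edges = 4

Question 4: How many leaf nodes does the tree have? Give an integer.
Leaves (nodes with no children): A, C, F, J

Answer: 4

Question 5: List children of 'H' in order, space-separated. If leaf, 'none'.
Node H's children (from adjacency): C, D, A

Answer: C D A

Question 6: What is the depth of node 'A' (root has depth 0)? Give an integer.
Answer: 2

Derivation:
Path from root to A: B -> H -> A
Depth = number of edges = 2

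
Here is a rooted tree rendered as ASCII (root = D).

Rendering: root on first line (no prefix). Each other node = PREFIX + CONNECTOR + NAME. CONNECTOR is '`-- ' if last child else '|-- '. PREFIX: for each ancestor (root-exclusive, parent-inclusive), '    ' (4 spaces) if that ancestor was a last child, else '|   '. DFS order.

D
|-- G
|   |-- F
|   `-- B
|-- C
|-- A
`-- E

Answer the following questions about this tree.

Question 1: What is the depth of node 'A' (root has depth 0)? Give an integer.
Path from root to A: D -> A
Depth = number of edges = 1

Answer: 1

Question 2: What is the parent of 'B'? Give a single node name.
Answer: G

Derivation:
Scan adjacency: B appears as child of G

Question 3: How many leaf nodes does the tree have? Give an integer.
Leaves (nodes with no children): A, B, C, E, F

Answer: 5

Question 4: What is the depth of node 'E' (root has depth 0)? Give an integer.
Answer: 1

Derivation:
Path from root to E: D -> E
Depth = number of edges = 1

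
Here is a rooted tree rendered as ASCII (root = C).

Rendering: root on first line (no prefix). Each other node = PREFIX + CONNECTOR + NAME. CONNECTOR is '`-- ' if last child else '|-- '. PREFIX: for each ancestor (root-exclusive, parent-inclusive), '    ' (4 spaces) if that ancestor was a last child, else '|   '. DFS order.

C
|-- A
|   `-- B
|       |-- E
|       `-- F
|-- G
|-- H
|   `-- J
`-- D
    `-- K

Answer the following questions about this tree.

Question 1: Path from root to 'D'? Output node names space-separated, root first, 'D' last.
Walk down from root: C -> D

Answer: C D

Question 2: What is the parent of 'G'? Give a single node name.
Answer: C

Derivation:
Scan adjacency: G appears as child of C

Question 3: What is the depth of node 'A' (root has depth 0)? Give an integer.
Path from root to A: C -> A
Depth = number of edges = 1

Answer: 1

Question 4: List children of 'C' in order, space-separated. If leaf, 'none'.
Answer: A G H D

Derivation:
Node C's children (from adjacency): A, G, H, D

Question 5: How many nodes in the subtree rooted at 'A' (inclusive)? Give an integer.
Subtree rooted at A contains: A, B, E, F
Count = 4

Answer: 4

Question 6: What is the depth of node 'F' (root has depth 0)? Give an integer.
Path from root to F: C -> A -> B -> F
Depth = number of edges = 3

Answer: 3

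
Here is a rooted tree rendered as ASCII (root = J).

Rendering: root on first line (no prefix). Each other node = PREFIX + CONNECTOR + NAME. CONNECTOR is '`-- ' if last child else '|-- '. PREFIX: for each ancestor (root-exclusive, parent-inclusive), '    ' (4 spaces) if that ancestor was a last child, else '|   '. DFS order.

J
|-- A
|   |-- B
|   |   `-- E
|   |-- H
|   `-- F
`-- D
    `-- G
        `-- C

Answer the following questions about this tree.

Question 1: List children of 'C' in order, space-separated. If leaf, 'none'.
Answer: none

Derivation:
Node C's children (from adjacency): (leaf)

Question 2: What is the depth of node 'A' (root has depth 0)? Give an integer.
Answer: 1

Derivation:
Path from root to A: J -> A
Depth = number of edges = 1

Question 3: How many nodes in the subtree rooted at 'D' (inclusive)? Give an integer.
Subtree rooted at D contains: C, D, G
Count = 3

Answer: 3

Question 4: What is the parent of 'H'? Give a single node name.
Answer: A

Derivation:
Scan adjacency: H appears as child of A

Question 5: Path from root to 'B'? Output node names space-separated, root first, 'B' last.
Walk down from root: J -> A -> B

Answer: J A B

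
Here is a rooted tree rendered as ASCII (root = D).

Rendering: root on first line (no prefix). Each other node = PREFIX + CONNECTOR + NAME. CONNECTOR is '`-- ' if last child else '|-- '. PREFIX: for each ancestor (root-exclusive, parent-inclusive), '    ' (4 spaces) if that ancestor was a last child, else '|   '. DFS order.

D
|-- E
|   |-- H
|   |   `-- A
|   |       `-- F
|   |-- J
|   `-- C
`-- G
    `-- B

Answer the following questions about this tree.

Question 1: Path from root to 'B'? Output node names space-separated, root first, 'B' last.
Walk down from root: D -> G -> B

Answer: D G B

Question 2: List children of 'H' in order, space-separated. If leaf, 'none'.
Answer: A

Derivation:
Node H's children (from adjacency): A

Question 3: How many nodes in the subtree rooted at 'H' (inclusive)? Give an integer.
Answer: 3

Derivation:
Subtree rooted at H contains: A, F, H
Count = 3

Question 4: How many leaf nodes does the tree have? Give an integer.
Leaves (nodes with no children): B, C, F, J

Answer: 4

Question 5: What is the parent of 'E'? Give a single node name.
Answer: D

Derivation:
Scan adjacency: E appears as child of D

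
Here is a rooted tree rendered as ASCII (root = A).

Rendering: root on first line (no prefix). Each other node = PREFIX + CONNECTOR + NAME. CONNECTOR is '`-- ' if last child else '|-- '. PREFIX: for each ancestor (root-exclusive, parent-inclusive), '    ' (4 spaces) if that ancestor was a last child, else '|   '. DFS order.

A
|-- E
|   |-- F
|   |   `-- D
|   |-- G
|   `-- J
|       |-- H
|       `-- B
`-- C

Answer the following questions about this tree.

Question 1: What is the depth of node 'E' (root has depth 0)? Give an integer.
Answer: 1

Derivation:
Path from root to E: A -> E
Depth = number of edges = 1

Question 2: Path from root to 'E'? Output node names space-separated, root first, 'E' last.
Answer: A E

Derivation:
Walk down from root: A -> E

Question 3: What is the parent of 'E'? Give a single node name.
Answer: A

Derivation:
Scan adjacency: E appears as child of A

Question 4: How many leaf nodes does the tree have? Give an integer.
Answer: 5

Derivation:
Leaves (nodes with no children): B, C, D, G, H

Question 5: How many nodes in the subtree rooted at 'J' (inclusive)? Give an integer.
Answer: 3

Derivation:
Subtree rooted at J contains: B, H, J
Count = 3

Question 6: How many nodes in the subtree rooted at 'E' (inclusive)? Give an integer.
Answer: 7

Derivation:
Subtree rooted at E contains: B, D, E, F, G, H, J
Count = 7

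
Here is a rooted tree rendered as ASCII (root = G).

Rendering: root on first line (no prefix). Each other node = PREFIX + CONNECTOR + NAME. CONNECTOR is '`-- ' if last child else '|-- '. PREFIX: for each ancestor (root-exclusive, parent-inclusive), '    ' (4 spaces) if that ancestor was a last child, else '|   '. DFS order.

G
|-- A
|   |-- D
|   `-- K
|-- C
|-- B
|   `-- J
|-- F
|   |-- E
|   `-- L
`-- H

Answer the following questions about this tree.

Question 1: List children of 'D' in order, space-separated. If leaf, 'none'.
Answer: none

Derivation:
Node D's children (from adjacency): (leaf)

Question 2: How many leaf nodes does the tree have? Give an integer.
Answer: 7

Derivation:
Leaves (nodes with no children): C, D, E, H, J, K, L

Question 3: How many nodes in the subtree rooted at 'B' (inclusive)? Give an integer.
Answer: 2

Derivation:
Subtree rooted at B contains: B, J
Count = 2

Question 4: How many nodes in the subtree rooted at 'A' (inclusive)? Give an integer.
Answer: 3

Derivation:
Subtree rooted at A contains: A, D, K
Count = 3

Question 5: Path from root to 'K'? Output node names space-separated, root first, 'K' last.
Answer: G A K

Derivation:
Walk down from root: G -> A -> K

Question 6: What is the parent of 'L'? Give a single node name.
Answer: F

Derivation:
Scan adjacency: L appears as child of F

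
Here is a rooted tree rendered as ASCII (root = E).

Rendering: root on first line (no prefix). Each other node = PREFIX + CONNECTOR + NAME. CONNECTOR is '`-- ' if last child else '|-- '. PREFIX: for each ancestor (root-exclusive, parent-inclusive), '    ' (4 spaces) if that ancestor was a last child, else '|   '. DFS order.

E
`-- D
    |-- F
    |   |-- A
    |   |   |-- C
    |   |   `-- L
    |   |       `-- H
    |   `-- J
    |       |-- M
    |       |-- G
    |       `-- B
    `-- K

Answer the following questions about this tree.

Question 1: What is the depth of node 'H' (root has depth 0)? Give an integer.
Path from root to H: E -> D -> F -> A -> L -> H
Depth = number of edges = 5

Answer: 5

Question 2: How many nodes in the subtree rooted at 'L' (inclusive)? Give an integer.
Subtree rooted at L contains: H, L
Count = 2

Answer: 2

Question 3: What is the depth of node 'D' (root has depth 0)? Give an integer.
Path from root to D: E -> D
Depth = number of edges = 1

Answer: 1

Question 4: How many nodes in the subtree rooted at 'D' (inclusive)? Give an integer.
Answer: 11

Derivation:
Subtree rooted at D contains: A, B, C, D, F, G, H, J, K, L, M
Count = 11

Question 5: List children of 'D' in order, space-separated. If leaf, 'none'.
Node D's children (from adjacency): F, K

Answer: F K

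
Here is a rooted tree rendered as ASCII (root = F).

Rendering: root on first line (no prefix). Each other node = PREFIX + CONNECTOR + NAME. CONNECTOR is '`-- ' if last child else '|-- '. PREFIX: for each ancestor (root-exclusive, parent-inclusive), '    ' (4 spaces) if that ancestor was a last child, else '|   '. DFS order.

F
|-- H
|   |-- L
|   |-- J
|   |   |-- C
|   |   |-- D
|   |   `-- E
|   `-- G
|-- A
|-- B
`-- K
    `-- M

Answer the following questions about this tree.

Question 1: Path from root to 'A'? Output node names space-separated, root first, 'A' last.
Walk down from root: F -> A

Answer: F A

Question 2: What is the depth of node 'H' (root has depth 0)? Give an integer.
Path from root to H: F -> H
Depth = number of edges = 1

Answer: 1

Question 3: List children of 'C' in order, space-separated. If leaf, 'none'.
Node C's children (from adjacency): (leaf)

Answer: none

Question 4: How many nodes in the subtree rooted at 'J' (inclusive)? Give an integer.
Answer: 4

Derivation:
Subtree rooted at J contains: C, D, E, J
Count = 4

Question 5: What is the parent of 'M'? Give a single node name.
Scan adjacency: M appears as child of K

Answer: K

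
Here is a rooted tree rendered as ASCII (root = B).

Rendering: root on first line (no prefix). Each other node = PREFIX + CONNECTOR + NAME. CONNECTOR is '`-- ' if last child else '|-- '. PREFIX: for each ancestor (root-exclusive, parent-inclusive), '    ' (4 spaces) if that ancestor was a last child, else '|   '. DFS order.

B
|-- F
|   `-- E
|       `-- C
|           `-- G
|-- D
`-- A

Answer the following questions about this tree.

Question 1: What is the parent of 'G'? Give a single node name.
Answer: C

Derivation:
Scan adjacency: G appears as child of C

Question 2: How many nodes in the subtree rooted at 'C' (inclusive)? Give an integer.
Subtree rooted at C contains: C, G
Count = 2

Answer: 2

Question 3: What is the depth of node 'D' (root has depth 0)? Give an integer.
Path from root to D: B -> D
Depth = number of edges = 1

Answer: 1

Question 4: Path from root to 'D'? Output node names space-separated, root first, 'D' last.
Answer: B D

Derivation:
Walk down from root: B -> D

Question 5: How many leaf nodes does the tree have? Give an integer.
Leaves (nodes with no children): A, D, G

Answer: 3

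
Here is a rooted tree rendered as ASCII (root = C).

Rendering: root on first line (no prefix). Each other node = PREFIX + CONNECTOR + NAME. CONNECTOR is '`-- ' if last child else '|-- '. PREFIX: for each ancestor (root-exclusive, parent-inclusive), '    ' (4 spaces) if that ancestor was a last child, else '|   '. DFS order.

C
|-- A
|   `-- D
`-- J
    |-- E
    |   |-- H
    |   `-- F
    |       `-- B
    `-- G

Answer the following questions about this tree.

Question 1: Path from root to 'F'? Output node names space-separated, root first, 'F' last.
Answer: C J E F

Derivation:
Walk down from root: C -> J -> E -> F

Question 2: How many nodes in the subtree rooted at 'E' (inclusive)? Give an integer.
Subtree rooted at E contains: B, E, F, H
Count = 4

Answer: 4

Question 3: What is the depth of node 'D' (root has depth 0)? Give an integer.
Path from root to D: C -> A -> D
Depth = number of edges = 2

Answer: 2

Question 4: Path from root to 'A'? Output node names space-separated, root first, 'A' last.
Answer: C A

Derivation:
Walk down from root: C -> A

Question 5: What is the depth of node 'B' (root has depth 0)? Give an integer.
Answer: 4

Derivation:
Path from root to B: C -> J -> E -> F -> B
Depth = number of edges = 4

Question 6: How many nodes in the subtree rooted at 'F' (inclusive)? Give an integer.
Answer: 2

Derivation:
Subtree rooted at F contains: B, F
Count = 2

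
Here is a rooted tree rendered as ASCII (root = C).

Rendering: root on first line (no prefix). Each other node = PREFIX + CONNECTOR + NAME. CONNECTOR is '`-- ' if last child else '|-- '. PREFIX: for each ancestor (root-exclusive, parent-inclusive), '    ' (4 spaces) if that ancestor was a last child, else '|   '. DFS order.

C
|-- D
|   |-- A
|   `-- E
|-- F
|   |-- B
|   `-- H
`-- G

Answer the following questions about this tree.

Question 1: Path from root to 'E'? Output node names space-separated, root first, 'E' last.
Walk down from root: C -> D -> E

Answer: C D E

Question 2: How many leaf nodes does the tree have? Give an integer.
Answer: 5

Derivation:
Leaves (nodes with no children): A, B, E, G, H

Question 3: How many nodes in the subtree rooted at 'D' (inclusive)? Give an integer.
Answer: 3

Derivation:
Subtree rooted at D contains: A, D, E
Count = 3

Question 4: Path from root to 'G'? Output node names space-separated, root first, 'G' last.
Answer: C G

Derivation:
Walk down from root: C -> G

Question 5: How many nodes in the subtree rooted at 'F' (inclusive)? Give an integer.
Answer: 3

Derivation:
Subtree rooted at F contains: B, F, H
Count = 3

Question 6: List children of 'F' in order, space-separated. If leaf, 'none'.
Node F's children (from adjacency): B, H

Answer: B H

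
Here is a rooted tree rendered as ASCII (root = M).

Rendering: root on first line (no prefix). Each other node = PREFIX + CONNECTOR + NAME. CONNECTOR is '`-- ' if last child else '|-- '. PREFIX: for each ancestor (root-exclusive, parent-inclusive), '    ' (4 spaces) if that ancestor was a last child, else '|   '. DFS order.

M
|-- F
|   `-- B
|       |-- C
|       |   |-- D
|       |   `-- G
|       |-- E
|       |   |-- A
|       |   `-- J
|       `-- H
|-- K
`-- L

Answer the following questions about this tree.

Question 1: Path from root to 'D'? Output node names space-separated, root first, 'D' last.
Answer: M F B C D

Derivation:
Walk down from root: M -> F -> B -> C -> D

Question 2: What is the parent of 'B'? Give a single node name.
Scan adjacency: B appears as child of F

Answer: F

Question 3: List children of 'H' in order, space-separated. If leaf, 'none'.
Answer: none

Derivation:
Node H's children (from adjacency): (leaf)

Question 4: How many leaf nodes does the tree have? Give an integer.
Answer: 7

Derivation:
Leaves (nodes with no children): A, D, G, H, J, K, L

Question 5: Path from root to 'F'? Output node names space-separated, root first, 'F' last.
Answer: M F

Derivation:
Walk down from root: M -> F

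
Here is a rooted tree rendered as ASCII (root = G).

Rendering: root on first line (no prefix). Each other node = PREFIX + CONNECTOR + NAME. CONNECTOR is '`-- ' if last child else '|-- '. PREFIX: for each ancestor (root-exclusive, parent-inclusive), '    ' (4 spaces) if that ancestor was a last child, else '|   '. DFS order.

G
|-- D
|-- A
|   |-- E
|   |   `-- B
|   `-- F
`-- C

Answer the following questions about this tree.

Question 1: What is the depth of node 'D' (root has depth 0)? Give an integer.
Answer: 1

Derivation:
Path from root to D: G -> D
Depth = number of edges = 1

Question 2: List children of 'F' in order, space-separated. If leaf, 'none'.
Answer: none

Derivation:
Node F's children (from adjacency): (leaf)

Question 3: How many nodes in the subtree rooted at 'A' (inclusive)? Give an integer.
Answer: 4

Derivation:
Subtree rooted at A contains: A, B, E, F
Count = 4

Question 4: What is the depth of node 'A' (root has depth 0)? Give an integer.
Answer: 1

Derivation:
Path from root to A: G -> A
Depth = number of edges = 1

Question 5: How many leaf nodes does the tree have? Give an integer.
Answer: 4

Derivation:
Leaves (nodes with no children): B, C, D, F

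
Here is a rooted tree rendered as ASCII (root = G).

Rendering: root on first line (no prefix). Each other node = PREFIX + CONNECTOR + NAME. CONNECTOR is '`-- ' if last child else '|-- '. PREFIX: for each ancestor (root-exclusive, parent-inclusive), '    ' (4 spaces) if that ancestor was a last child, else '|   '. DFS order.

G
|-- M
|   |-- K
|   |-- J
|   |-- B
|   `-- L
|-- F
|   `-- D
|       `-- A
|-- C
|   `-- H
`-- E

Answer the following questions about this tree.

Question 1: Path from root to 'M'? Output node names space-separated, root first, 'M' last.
Answer: G M

Derivation:
Walk down from root: G -> M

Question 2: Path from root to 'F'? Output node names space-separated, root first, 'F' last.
Answer: G F

Derivation:
Walk down from root: G -> F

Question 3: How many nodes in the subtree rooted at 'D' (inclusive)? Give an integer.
Subtree rooted at D contains: A, D
Count = 2

Answer: 2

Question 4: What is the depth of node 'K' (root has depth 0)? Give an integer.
Answer: 2

Derivation:
Path from root to K: G -> M -> K
Depth = number of edges = 2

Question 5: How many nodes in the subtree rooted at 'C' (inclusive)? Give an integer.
Answer: 2

Derivation:
Subtree rooted at C contains: C, H
Count = 2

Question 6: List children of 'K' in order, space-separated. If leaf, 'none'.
Node K's children (from adjacency): (leaf)

Answer: none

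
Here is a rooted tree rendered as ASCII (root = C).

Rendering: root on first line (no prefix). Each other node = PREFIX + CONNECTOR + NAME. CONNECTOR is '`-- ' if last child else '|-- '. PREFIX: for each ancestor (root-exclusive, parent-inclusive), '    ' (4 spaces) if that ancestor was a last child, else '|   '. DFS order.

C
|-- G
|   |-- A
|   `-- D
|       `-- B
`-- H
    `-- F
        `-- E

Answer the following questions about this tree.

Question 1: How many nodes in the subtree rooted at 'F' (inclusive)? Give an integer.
Answer: 2

Derivation:
Subtree rooted at F contains: E, F
Count = 2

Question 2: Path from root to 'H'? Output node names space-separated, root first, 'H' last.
Walk down from root: C -> H

Answer: C H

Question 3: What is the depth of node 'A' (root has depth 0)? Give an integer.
Path from root to A: C -> G -> A
Depth = number of edges = 2

Answer: 2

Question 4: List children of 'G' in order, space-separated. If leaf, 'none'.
Node G's children (from adjacency): A, D

Answer: A D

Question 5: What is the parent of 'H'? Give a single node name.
Answer: C

Derivation:
Scan adjacency: H appears as child of C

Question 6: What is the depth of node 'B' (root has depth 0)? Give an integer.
Path from root to B: C -> G -> D -> B
Depth = number of edges = 3

Answer: 3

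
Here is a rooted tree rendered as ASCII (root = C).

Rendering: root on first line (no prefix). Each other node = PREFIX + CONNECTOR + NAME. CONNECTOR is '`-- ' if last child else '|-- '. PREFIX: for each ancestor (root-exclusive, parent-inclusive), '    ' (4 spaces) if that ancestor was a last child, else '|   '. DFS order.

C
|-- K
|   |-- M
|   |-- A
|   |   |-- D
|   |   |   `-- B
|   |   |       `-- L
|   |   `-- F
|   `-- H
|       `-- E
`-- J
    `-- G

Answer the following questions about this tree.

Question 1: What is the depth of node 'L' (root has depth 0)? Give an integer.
Answer: 5

Derivation:
Path from root to L: C -> K -> A -> D -> B -> L
Depth = number of edges = 5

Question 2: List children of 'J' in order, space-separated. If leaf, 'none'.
Answer: G

Derivation:
Node J's children (from adjacency): G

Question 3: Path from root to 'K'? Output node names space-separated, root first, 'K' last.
Walk down from root: C -> K

Answer: C K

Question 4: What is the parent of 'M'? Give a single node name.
Answer: K

Derivation:
Scan adjacency: M appears as child of K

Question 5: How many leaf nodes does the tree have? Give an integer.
Answer: 5

Derivation:
Leaves (nodes with no children): E, F, G, L, M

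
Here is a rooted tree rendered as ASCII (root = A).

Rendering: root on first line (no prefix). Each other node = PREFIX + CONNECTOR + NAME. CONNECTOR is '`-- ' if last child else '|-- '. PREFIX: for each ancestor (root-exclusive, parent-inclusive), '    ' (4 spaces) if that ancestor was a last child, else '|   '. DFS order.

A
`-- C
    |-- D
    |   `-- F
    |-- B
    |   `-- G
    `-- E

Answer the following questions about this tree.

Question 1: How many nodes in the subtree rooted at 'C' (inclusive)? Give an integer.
Subtree rooted at C contains: B, C, D, E, F, G
Count = 6

Answer: 6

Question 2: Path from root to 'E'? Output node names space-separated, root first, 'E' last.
Answer: A C E

Derivation:
Walk down from root: A -> C -> E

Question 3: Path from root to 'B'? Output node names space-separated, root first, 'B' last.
Walk down from root: A -> C -> B

Answer: A C B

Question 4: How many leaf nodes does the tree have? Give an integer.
Leaves (nodes with no children): E, F, G

Answer: 3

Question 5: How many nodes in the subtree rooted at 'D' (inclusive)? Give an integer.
Answer: 2

Derivation:
Subtree rooted at D contains: D, F
Count = 2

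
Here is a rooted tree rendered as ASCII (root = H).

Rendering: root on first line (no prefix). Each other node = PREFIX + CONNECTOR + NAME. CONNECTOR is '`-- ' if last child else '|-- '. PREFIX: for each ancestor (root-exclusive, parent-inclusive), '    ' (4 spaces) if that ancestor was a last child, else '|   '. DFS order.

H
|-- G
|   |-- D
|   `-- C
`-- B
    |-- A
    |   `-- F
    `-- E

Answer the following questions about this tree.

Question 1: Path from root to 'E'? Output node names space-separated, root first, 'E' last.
Answer: H B E

Derivation:
Walk down from root: H -> B -> E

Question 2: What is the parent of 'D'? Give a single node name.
Scan adjacency: D appears as child of G

Answer: G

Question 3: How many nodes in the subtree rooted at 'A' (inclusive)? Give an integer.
Subtree rooted at A contains: A, F
Count = 2

Answer: 2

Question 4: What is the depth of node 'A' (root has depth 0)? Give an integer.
Path from root to A: H -> B -> A
Depth = number of edges = 2

Answer: 2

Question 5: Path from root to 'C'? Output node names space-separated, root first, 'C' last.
Walk down from root: H -> G -> C

Answer: H G C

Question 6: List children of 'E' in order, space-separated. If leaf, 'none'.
Node E's children (from adjacency): (leaf)

Answer: none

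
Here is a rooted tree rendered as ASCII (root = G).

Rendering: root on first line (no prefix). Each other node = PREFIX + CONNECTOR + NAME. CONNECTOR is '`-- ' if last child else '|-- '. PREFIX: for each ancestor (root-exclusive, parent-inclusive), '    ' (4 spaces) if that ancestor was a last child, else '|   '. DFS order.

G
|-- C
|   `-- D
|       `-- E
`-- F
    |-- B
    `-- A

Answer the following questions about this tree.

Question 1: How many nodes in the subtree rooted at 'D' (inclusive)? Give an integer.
Answer: 2

Derivation:
Subtree rooted at D contains: D, E
Count = 2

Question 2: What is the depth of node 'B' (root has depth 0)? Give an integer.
Path from root to B: G -> F -> B
Depth = number of edges = 2

Answer: 2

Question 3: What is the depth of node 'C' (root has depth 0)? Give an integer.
Path from root to C: G -> C
Depth = number of edges = 1

Answer: 1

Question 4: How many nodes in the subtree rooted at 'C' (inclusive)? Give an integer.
Answer: 3

Derivation:
Subtree rooted at C contains: C, D, E
Count = 3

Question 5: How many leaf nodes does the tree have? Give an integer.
Leaves (nodes with no children): A, B, E

Answer: 3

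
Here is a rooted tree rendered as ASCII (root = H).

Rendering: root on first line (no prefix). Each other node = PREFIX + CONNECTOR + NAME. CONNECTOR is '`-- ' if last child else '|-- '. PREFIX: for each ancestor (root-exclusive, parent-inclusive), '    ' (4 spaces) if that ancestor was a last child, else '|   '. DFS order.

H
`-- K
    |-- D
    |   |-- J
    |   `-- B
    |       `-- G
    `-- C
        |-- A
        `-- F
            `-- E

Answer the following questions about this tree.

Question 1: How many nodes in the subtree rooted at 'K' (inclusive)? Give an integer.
Answer: 9

Derivation:
Subtree rooted at K contains: A, B, C, D, E, F, G, J, K
Count = 9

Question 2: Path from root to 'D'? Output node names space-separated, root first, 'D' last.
Walk down from root: H -> K -> D

Answer: H K D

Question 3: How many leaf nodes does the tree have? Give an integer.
Answer: 4

Derivation:
Leaves (nodes with no children): A, E, G, J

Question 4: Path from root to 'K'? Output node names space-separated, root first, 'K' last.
Answer: H K

Derivation:
Walk down from root: H -> K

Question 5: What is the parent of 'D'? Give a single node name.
Scan adjacency: D appears as child of K

Answer: K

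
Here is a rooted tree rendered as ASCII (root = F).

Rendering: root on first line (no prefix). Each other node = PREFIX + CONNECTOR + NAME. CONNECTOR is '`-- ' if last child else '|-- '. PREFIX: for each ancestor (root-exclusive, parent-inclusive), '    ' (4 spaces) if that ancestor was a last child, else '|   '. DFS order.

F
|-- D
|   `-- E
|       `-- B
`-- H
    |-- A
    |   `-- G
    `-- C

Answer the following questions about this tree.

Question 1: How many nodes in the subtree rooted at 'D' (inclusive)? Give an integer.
Answer: 3

Derivation:
Subtree rooted at D contains: B, D, E
Count = 3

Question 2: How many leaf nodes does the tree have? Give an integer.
Leaves (nodes with no children): B, C, G

Answer: 3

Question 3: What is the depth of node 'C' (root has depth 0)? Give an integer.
Answer: 2

Derivation:
Path from root to C: F -> H -> C
Depth = number of edges = 2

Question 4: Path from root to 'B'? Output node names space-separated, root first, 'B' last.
Walk down from root: F -> D -> E -> B

Answer: F D E B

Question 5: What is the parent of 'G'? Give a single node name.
Answer: A

Derivation:
Scan adjacency: G appears as child of A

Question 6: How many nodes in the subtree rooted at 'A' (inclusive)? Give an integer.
Answer: 2

Derivation:
Subtree rooted at A contains: A, G
Count = 2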